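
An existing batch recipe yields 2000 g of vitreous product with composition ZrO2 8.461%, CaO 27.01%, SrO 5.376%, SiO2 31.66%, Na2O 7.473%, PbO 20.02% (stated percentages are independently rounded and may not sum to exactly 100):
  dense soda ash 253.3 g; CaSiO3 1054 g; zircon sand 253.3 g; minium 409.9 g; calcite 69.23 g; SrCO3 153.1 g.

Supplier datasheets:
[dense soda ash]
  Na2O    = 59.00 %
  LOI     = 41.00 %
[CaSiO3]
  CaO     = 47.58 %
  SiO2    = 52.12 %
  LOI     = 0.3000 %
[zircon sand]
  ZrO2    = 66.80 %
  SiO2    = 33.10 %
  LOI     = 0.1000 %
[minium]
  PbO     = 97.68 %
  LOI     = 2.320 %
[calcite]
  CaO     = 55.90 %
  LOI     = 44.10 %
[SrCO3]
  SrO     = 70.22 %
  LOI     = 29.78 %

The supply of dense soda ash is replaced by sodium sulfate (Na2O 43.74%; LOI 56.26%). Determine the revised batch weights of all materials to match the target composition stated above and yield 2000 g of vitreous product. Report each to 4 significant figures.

Working values are displayed with 4-significant-figure rounding on the page — all arithmetic keeps full float precision end to end — each reported number is rounded exactly once. All derived quantities are re-derived starting from the weights on 2000 g of glass at full float precision (yield, LOI, glass mass, totals, six oxide percentages) as written in either problem or answer.
Target oxide masses per 2000 g vitreous product:
  ZrO2: 8.461% × 2000 = 169.2 g
  CaO: 27.01% × 2000 = 540.2 g
  SrO: 5.376% × 2000 = 107.5 g
  SiO2: 31.66% × 2000 = 633.2 g
  Na2O: 7.473% × 2000 = 149.5 g
  PbO: 20.02% × 2000 = 400.4 g
Per-oxide balance check applying the batch weights above, relative to the basis at hand (oxide sums agree with the targets within answer rounding):
  ZrO2: 253.3·0.6680 = 169.2 g (target 169.2 g)
  CaO: 1054·0.4758 + 69.23·0.5590 = 540.2 g (target 540.2 g)
  SrO: 153.1·0.7022 = 107.5 g (target 107.5 g)
  SiO2: 1054·0.5212 + 253.3·0.3310 = 633.2 g (target 633.2 g)
  Na2O: 341.7·0.4374 = 149.5 g (target 149.5 g)
  PbO: 409.9·0.9768 = 400.4 g (target 400.4 g)
Auditing the glass mass value: Σ batch − LOI loss = 2000 g (per-oxide target masses sum to 2000 g; versus the stated basis of 2000 g — a pure rounding effect).
Batch grand total — Σ batch = 2281 g; Σ batch·LOI gives LOI loss = 281.3 g; glass ÷ batch gives a yield of 87.67%.

Revised batch per 2000 g vitreous product:
  sodium sulfate: 341.7 g
  CaSiO3: 1054 g
  zircon sand: 253.3 g
  minium: 409.9 g
  calcite: 69.23 g
  SrCO3: 153.1 g
Total batch = 2281 g; LOI loss = 281.3 g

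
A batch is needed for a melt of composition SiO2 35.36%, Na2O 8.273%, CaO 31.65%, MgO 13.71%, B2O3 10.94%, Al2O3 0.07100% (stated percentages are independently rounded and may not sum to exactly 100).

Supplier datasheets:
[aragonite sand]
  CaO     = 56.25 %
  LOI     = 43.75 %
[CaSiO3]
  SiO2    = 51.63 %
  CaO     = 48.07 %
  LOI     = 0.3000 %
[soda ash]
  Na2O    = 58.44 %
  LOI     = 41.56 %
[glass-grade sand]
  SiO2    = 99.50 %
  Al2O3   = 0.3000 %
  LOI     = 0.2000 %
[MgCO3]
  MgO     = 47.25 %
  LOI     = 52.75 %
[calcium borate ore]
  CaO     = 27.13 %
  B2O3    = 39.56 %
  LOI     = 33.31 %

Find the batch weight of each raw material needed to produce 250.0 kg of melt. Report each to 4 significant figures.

Every computation keeps full precision at every stage; the intermediate values are displayed with 4-significant-figure rounding in the working; exactly one rounding is applied to each reported figure — all derived quantities are carried using the weight values at 250.0 kg of glass at exact precision (yield, the six compositions, net glass mass, ignition loss, the totals), as they appear in the problem or the answer.
Target masses of each oxide per 250.0 kg melt:
  SiO2: 35.36% × 250.0 = 88.40 kg
  Na2O: 8.273% × 250.0 = 20.68 kg
  CaO: 31.65% × 250.0 = 79.12 kg
  MgO: 13.71% × 250.0 = 34.28 kg
  B2O3: 10.94% × 250.0 = 27.35 kg
  Al2O3: 0.07100% × 250.0 = 0.1775 kg
Mass-balance tally per oxide with the batch weights as given, per the basis as stated (oxide sums agree with the targets given rounding of the digits):
  SiO2: 57.19·0.5163 + 59.17·0.9950 = 88.40 kg (target 88.40 kg)
  Na2O: 35.39·0.5844 = 20.68 kg (target 20.68 kg)
  CaO: 58.45·0.5625 + 57.19·0.4807 + 69.14·0.2713 = 79.13 kg (target 79.12 kg)
  MgO: 72.54·0.4725 = 34.28 kg (target 34.28 kg)
  B2O3: 69.14·0.3956 = 27.35 kg (target 27.35 kg)
  Al2O3: 59.17·0.003000 = 0.1775 kg (target 0.1775 kg)
Mass balance on the glass: batch Σ − ignition loss = 250.0 kg (summing oxide targets gives 250.0 kg; the stated basis being 250.0 kg — rounding explains the deltas).
Total batch = Σ batch = 351.9 kg; the LOI term Σ batch·LOI equals 101.9 kg; yield: glass divided by total = 71.05%.

Batch per 250.0 kg melt:
  aragonite sand: 58.45 kg
  CaSiO3: 57.19 kg
  soda ash: 35.39 kg
  glass-grade sand: 59.17 kg
  MgCO3: 72.54 kg
  calcium borate ore: 69.14 kg
Total batch = 351.9 kg; LOI loss = 101.9 kg; yield = 71.05%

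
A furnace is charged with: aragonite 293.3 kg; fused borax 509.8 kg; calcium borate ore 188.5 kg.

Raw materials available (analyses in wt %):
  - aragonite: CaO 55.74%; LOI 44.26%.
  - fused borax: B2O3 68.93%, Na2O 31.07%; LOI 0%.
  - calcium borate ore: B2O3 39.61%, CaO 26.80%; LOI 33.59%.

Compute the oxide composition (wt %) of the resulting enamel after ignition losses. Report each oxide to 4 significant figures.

Glass mass = 798.5 kg (batch 991.6 − LOI 193.1).
Composition: B2O3 53.36%, CaO 26.80%, Na2O 19.84%

All arithmetic runs at exact precision at each step; mid-chain values are printed, with 4-significant-digit rounding, in the printout. Each reported result carries a single rounding. Derived quantities are computed at exact precision (LOI, yield, the totals, net glass mass, three oxide percentages) from the batch weights on 798.5 kg of glass exactly as shown in the problem or the answer.
What the batch supplies per oxide:
  B2O3: 509.8·0.6893 + 188.5·0.3961 = 426.1 kg
  CaO: 293.3·0.5574 + 188.5·0.2680 = 214.0 kg
  Na2O: 509.8·0.3107 = 158.4 kg
LOI: 293.3·0.4426 + 188.5·0.3359 = 193.1 kg
Glass mass = batch − LOI = 991.6 − 193.1 = 798.5 kg (equal to the oxide-mass sum)
wt % = 100 × oxide mass / glass mass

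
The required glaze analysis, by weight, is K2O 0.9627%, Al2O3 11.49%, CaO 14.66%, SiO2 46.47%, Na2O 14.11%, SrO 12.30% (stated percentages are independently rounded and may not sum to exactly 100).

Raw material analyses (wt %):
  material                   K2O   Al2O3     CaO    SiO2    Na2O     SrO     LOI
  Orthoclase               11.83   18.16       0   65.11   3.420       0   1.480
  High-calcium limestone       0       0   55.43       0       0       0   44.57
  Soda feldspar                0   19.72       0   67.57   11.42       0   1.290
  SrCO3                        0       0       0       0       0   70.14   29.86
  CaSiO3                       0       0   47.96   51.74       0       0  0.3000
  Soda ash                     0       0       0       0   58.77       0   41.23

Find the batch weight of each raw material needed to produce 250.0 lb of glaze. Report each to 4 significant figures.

Batch per 250.0 lb glaze:
  Orthoclase: 20.34 lb
  High-calcium limestone: 37.42 lb
  Soda feldspar: 126.9 lb
  SrCO3: 43.84 lb
  CaSiO3: 33.17 lb
  Soda ash: 34.17 lb
Total batch = 295.8 lb; LOI loss = 45.89 lb; yield = 84.49%

Working values appear rounded to 4 significant digits within the worked lines; each numeric step runs at full precision through the solve; exactly one rounding lands on every reported number — all derived quantities, including yield, ignition loss, the totals, six oxide percentages, glass mass, are computed from the weighed amounts per 250.0 lb of glass in full float precision, exactly as printed in the problem or answer text.
Target oxide masses per 250.0 lb glaze:
  K2O: 0.9627% × 250.0 = 2.407 lb
  Al2O3: 11.49% × 250.0 = 28.72 lb
  CaO: 14.66% × 250.0 = 36.65 lb
  SiO2: 46.47% × 250.0 = 116.2 lb
  Na2O: 14.11% × 250.0 = 35.28 lb
  SrO: 12.30% × 250.0 = 30.75 lb
A balance pass over the oxides, with the batch weights as given, for the quoted basis mass (delivered sums recover each target inside rounding margins):
  K2O: 20.34·0.1183 = 2.406 lb (target 2.407 lb)
  Al2O3: 20.34·0.1816 + 126.9·0.1972 = 28.72 lb (target 28.72 lb)
  CaO: 37.42·0.5543 + 33.17·0.4796 = 36.65 lb (target 36.65 lb)
  SiO2: 20.34·0.6511 + 126.9·0.6757 + 33.17·0.5174 = 116.2 lb (target 116.2 lb)
  Na2O: 20.34·0.03420 + 126.9·0.1142 + 34.17·0.5877 = 35.27 lb (target 35.28 lb)
  SrO: 43.84·0.7014 = 30.75 lb (target 30.75 lb)
Glass-mass closure: net batch after ignition = 249.9 lb (the targets, summed, come to 250.0 lb; versus the stated basis of 250.0 lb — differing by rounding only).
Adding the batch up: Σ batch = 295.8 lb; the LOI term Σ batch·LOI equals 45.89 lb; yield = glass ÷ total batch = 84.49%.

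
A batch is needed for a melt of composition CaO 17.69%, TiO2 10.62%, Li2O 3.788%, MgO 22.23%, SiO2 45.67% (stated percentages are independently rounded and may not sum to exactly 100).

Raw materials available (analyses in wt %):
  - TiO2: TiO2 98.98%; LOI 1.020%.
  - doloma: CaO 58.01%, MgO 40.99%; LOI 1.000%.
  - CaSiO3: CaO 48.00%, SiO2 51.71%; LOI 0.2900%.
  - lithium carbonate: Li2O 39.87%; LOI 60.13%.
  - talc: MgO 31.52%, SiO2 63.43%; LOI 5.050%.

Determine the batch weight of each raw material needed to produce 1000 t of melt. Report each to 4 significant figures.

Batch per 1000 t melt:
  TiO2: 107.3 t
  doloma: 125.0 t
  CaSiO3: 217.5 t
  lithium carbonate: 95.01 t
  talc: 542.7 t
Total batch = 1088 t; LOI loss = 87.51 t; yield = 91.95%

In-progress results are rounded off to 4 significant digits when quoted. The working math holds exact precision in all steps; exactly one rounding lands on each reported number. Derived quantities are rebuilt at exact precision (net glass mass, the yield, the five compositions, LOI, the totals) from the weighed amounts for 1000 t of glass as quoted within the problem or the answer.
Oxide mass targets, per 1000 t melt:
  CaO: 17.69% × 1000 = 176.9 t
  TiO2: 10.62% × 1000 = 106.2 t
  Li2O: 3.788% × 1000 = 37.88 t
  MgO: 22.23% × 1000 = 222.3 t
  SiO2: 45.67% × 1000 = 456.7 t
Balance tally, oxide-wise, given the weights on record, relative to the basis at hand (sums match the target masses inside rounding margins):
  CaO: 125.0·0.5801 + 217.5·0.4800 = 176.9 t (target 176.9 t)
  TiO2: 107.3·0.9898 = 106.2 t (target 106.2 t)
  Li2O: 95.01·0.3987 = 37.88 t (target 37.88 t)
  MgO: 125.0·0.4099 + 542.7·0.3152 = 222.3 t (target 222.3 t)
  SiO2: 217.5·0.5171 + 542.7·0.6343 = 456.7 t (target 456.7 t)
Consistency of the glass mass: the batch minus its LOI: 1000 t (the Σ of target masses is 1000 t; with the basis standing at 1000 t — any gap is answer rounding).
Adding the batch up: Σ batch = 1088 t; the LOI term Σ batch·LOI equals 87.51 t; yield = glass ÷ total batch = 91.95%.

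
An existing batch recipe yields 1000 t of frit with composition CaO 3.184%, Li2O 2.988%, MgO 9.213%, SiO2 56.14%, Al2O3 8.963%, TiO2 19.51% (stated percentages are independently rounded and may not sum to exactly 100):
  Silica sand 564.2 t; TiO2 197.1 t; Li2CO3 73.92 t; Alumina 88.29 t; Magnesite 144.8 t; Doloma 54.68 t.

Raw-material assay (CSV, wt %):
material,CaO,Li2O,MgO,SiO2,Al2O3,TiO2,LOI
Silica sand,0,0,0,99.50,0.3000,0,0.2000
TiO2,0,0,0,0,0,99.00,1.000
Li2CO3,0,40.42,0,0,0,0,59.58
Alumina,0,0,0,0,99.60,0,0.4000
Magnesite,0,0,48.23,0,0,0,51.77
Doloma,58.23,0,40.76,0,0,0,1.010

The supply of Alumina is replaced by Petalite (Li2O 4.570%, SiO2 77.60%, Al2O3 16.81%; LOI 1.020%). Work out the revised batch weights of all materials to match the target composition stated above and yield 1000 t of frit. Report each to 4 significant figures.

Working values are displayed, with 4-significant-digit rounding, on the page — full precision is maintained at all times — every reported value receives exactly one rounding. All derived quantities are computed using the weight values at 1000 t of glass at full precision (the six compositions, net glass mass, LOI, yield, the totals) exactly as shown in question or answer.
Target oxide masses per 1000 t frit:
  CaO: 3.184% × 1000 = 31.84 t
  Li2O: 2.988% × 1000 = 29.88 t
  MgO: 9.213% × 1000 = 92.13 t
  SiO2: 56.14% × 1000 = 561.4 t
  Al2O3: 8.963% × 1000 = 89.63 t
  TiO2: 19.51% × 1000 = 195.1 t
Mass-balance tally per oxide applying the batch weights above, at the basis given (delivered sums recover each target within answer rounding):
  CaO: 54.68·0.5823 = 31.84 t (target 31.84 t)
  Li2O: 13.94·0.4042 + 530.5·0.04570 = 29.88 t (target 29.88 t)
  MgO: 144.8·0.4823 + 54.68·0.4076 = 92.12 t (target 92.13 t)
  SiO2: 150.5·0.9950 + 530.5·0.7760 = 561.4 t (target 561.4 t)
  Al2O3: 150.5·0.003000 + 530.5·0.1681 = 89.63 t (target 89.63 t)
  TiO2: 197.1·0.9900 = 195.1 t (target 195.1 t)
Consistency of the glass mass: whole batch net of LOI = 1000 t (oxide target masses add up to 1000 t; the stated basis being 1000 t — gaps are rounding artifacts).
Batch grand total — Σ batch = 1092 t; ignition loss, Σ(batch × LOI) = 91.50 t; the yield ratio, glass ÷ batch: 91.62%.

Revised batch per 1000 t frit:
  Silica sand: 150.5 t
  TiO2: 197.1 t
  Li2CO3: 13.94 t
  Petalite: 530.5 t
  Magnesite: 144.8 t
  Doloma: 54.68 t
Total batch = 1092 t; LOI loss = 91.50 t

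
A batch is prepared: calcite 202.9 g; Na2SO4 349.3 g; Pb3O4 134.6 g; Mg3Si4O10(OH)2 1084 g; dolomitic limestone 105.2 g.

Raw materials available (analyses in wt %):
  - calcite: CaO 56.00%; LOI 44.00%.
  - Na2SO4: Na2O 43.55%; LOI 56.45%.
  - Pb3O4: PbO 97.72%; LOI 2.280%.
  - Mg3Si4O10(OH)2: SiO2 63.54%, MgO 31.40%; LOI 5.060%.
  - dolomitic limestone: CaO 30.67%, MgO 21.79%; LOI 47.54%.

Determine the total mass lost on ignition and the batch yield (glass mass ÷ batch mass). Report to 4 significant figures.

LOI loss = 394.4 g; glass = 1482 g; yield = 78.98%

All internal work runs at full float precision at each step; mid-chain values are shown, rounded to four significant figures, at each printed step — each reported figure is rounded only once; the derived quantities, which include LOI, yield, the totals, the five compositions, net glass mass, are rebuilt at full precision, as they appear in the question or the answer, from the weighed amounts for 1482 g of glass.
LOI of each material in turn:
  calcite: 202.9 × 0.4400 = 89.28 g
  Na2SO4: 349.3 × 0.5645 = 197.2 g
  Pb3O4: 134.6 × 0.02280 = 3.069 g
  Mg3Si4O10(OH)2: 1084 × 0.05060 = 54.85 g
  dolomitic limestone: 105.2 × 0.4754 = 50.01 g
Total LOI = 394.4 g
Glass = batch − LOI = 1876 − 394.4 = 1482 g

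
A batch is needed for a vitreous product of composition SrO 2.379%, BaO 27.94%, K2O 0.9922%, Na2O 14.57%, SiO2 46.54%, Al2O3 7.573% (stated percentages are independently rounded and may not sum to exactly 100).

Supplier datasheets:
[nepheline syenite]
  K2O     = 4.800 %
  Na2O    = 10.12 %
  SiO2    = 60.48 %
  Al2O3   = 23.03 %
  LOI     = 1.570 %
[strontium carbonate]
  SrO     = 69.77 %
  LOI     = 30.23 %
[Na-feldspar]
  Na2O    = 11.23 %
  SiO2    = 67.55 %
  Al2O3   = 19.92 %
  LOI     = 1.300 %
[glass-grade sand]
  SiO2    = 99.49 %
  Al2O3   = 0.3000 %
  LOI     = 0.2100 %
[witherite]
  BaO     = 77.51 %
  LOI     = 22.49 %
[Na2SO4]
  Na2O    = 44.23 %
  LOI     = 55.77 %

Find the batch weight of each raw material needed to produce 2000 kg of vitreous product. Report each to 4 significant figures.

Batch per 2000 kg vitreous product:
  nepheline syenite: 413.4 kg
  strontium carbonate: 68.20 kg
  Na-feldspar: 274.9 kg
  glass-grade sand: 497.6 kg
  witherite: 720.9 kg
  Na2SO4: 494.4 kg
Total batch = 2469 kg; LOI loss = 469.6 kg; yield = 80.98%

Working values appear rounded to four significant figures alongside each step; all internal work keeps full precision in all steps. Exactly one rounding lands on every reported number. Derived quantities (LOI, net glass mass, the yield, the six compositions, totals) are carried in full float precision using the weight values per 2000 kg of glass, exactly as shown in the problem or the answer.
Oxide mass targets, per 2000 kg vitreous product:
  SrO: 2.379% × 2000 = 47.58 kg
  BaO: 27.94% × 2000 = 558.8 kg
  K2O: 0.9922% × 2000 = 19.84 kg
  Na2O: 14.57% × 2000 = 291.4 kg
  SiO2: 46.54% × 2000 = 930.8 kg
  Al2O3: 7.573% × 2000 = 151.5 kg
Verifying the oxide balance per the reported batch figures, on the stated basis (each sum matches its target mass within answer rounding):
  SrO: 68.20·0.6977 = 47.58 kg (target 47.58 kg)
  BaO: 720.9·0.7751 = 558.8 kg (target 558.8 kg)
  K2O: 413.4·0.04800 = 19.84 kg (target 19.84 kg)
  Na2O: 413.4·0.1012 + 274.9·0.1123 + 494.4·0.4423 = 291.4 kg (target 291.4 kg)
  SiO2: 413.4·0.6048 + 274.9·0.6755 + 497.6·0.9949 = 930.8 kg (target 930.8 kg)
  Al2O3: 413.4·0.2303 + 274.9·0.1992 + 497.6·0.003000 = 151.5 kg (target 151.5 kg)
Mass balance on the glass: batch total minus LOI = 2000 kg (the Σ of target masses is 2000 kg; against the stated basis, 2000 kg — gaps are rounding artifacts).
Total batch = Σ batch = 2469 kg; LOI loss = Σ batch·LOI = 469.6 kg; the yield ratio, glass ÷ batch: 80.98%.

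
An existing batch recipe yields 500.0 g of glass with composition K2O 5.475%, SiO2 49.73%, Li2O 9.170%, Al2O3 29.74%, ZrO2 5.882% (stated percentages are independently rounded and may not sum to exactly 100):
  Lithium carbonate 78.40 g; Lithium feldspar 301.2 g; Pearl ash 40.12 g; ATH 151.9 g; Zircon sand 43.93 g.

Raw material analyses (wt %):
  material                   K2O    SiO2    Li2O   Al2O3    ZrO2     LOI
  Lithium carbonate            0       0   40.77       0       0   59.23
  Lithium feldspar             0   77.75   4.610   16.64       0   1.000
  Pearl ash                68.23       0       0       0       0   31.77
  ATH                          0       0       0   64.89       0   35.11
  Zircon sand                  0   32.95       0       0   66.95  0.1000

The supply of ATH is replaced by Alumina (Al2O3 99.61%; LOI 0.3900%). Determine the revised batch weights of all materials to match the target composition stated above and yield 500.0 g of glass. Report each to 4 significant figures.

Values along the way appear, rounded to 4 significant figures, alongside each step; all arithmetic carries full float precision at each step. Every reported number is rounded exactly once — the derived quantities are computed from the batch weights per 500.0 g of glass in exact precision (glass mass, five oxide percentages, yield, LOI, the totals), precisely as stated by either problem or answer.
The oxide mass targets at 500.0 g glass:
  K2O: 5.475% × 500.0 = 27.38 g
  SiO2: 49.73% × 500.0 = 248.6 g
  Li2O: 9.170% × 500.0 = 45.85 g
  Al2O3: 29.74% × 500.0 = 148.7 g
  ZrO2: 5.882% × 500.0 = 29.41 g
Verifying the oxide balance from the weights as reported, for the quoted basis mass (sum by sum, the targets are met modulo rounding of the values):
  K2O: 40.12·0.6823 = 27.37 g (target 27.38 g)
  SiO2: 301.2·0.7775 + 43.93·0.3295 = 248.7 g (target 248.6 g)
  Li2O: 78.40·0.4077 + 301.2·0.04610 = 45.85 g (target 45.85 g)
  Al2O3: 301.2·0.1664 + 98.97·0.9961 = 148.7 g (target 148.7 g)
  ZrO2: 43.93·0.6695 = 29.41 g (target 29.41 g)
Consistency of the glass mass: net batch after ignition = 500.0 g (the Σ of target masses is 500.0 g; with the basis standing at 500.0 g — a pure rounding effect).
Whole-batch sum: Σ batch = 562.6 g; loss to ignition Σ batch·LOI = 62.62 g; yield = glass ÷ total batch = 88.87%.

Revised batch per 500.0 g glass:
  Lithium carbonate: 78.40 g
  Lithium feldspar: 301.2 g
  Pearl ash: 40.12 g
  Alumina: 98.97 g
  Zircon sand: 43.93 g
Total batch = 562.6 g; LOI loss = 62.62 g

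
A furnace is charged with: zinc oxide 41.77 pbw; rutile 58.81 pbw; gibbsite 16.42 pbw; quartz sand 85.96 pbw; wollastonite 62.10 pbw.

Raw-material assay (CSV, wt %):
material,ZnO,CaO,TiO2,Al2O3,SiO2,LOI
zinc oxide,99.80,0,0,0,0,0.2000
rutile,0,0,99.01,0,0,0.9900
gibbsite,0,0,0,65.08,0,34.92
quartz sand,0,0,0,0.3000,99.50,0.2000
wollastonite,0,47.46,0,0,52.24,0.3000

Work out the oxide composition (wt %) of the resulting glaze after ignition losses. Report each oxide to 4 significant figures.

Working values appear (rounded to four significant digits) when written out. The whole derivation runs at full precision from start to finish; exactly one rounding goes into each reported figure — derived quantities, including net glass mass, totals, LOI, the five compositions, yield, are recomputed from the batch weights per 258.3 pbw of glass at exact precision as they appear in either problem or answer.
Per-oxide mass from batch:
  ZnO: 41.77·0.9980 = 41.69 pbw
  CaO: 62.10·0.4746 = 29.47 pbw
  TiO2: 58.81·0.9901 = 58.23 pbw
  Al2O3: 16.42·0.6508 + 85.96·0.003000 = 10.94 pbw
  SiO2: 85.96·0.9950 + 62.10·0.5224 = 118.0 pbw
LOI: 41.77·0.002000 + 58.81·0.009900 + 16.42·0.3492 + 85.96·0.002000 + 62.10·0.003000 = 6.758 pbw
Resulting glass, batch − LOI: 265.1 − 6.758 = 258.3 pbw (= the summed oxide contributions)
percent by weight: oxide/glass ×100

Glass mass = 258.3 pbw (batch 265.1 − LOI 6.758).
Composition: ZnO 16.14%, CaO 11.41%, TiO2 22.54%, Al2O3 4.237%, SiO2 45.67%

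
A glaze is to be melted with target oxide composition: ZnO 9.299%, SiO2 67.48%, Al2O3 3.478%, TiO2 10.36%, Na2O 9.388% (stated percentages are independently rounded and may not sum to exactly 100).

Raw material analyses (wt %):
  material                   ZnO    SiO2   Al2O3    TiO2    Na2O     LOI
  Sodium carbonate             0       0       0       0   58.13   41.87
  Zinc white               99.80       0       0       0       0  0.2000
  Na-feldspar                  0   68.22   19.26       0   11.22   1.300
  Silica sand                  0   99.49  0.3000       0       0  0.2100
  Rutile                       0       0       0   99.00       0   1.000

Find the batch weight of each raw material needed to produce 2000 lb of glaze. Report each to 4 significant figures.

Values along the way are shown, with 4-significant-digit rounding, alongside each step; all arithmetic carries full float precision throughout — a single rounding completes each reported number; derived quantities (glass mass, LOI, totals, five oxide percentages, the yield) are computed at full float precision from the batch weights on 2000 lb of glass precisely as stated by question or answer.
Oxide mass targets, per 2000 lb glaze:
  ZnO: 9.299% × 2000 = 186.0 lb
  SiO2: 67.48% × 2000 = 1350 lb
  Al2O3: 3.478% × 2000 = 69.56 lb
  TiO2: 10.36% × 2000 = 207.2 lb
  Na2O: 9.388% × 2000 = 187.8 lb
Balance tally, oxide-wise, using the reported weights, at the basis given (every target is met by its sum inside rounding margins):
  ZnO: 186.4·0.9980 = 186.0 lb (target 186.0 lb)
  SiO2: 343.7·0.6822 + 1121·0.9949 = 1350 lb (target 1350 lb)
  Al2O3: 343.7·0.1926 + 1121·0.003000 = 69.56 lb (target 69.56 lb)
  TiO2: 209.3·0.9900 = 207.2 lb (target 207.2 lb)
  Na2O: 256.7·0.5813 + 343.7·0.1122 = 187.8 lb (target 187.8 lb)
The glass-mass cross-check: net batch after ignition = 2000 lb (oxide target masses add up to 2000 lb; the stated basis being 2000 lb — differing by rounding only).
Adding the batch up: Σ batch = 2117 lb; LOI removed, Σ of batch·LOI: 116.8 lb; the yield ratio, glass ÷ batch: 94.48%.

Batch per 2000 lb glaze:
  Sodium carbonate: 256.7 lb
  Zinc white: 186.4 lb
  Na-feldspar: 343.7 lb
  Silica sand: 1121 lb
  Rutile: 209.3 lb
Total batch = 2117 lb; LOI loss = 116.8 lb; yield = 94.48%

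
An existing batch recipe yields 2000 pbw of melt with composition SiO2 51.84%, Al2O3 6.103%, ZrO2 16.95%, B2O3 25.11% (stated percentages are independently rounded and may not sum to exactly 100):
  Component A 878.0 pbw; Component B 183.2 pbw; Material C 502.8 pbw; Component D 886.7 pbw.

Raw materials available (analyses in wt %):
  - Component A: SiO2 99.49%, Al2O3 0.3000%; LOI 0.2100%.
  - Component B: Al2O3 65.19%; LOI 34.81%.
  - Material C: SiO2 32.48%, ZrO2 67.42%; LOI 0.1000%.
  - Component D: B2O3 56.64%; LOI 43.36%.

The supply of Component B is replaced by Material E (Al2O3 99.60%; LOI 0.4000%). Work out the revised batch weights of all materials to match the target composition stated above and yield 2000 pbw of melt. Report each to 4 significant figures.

Revised batch per 2000 pbw melt:
  Component A: 878.0 pbw
  Material E: 119.9 pbw
  Material C: 502.8 pbw
  Component D: 886.7 pbw
Total batch = 2387 pbw; LOI loss = 387.3 pbw

The working math runs at full precision in all steps. The intermediate values are displayed, rounded to four significant digits, alongside each step; a single rounding produces each reported number — derived quantities, which include yield, four oxide percentages, the totals, glass mass, ignition loss, are computed in exact precision, exactly as printed in question or answer, starting from the weights for 2000 pbw of glass.
The oxide mass targets at 2000 pbw melt:
  SiO2: 51.84% × 2000 = 1037 pbw
  Al2O3: 6.103% × 2000 = 122.1 pbw
  ZrO2: 16.95% × 2000 = 339.0 pbw
  B2O3: 25.11% × 2000 = 502.2 pbw
Mass-balance tally per oxide using the reported weights, at the basis given (sums match the target masses given rounding of the digits):
  SiO2: 878.0·0.9949 + 502.8·0.3248 = 1037 pbw (target 1037 pbw)
  Al2O3: 878.0·0.003000 + 119.9·0.9960 = 122.1 pbw (target 122.1 pbw)
  ZrO2: 502.8·0.6742 = 339.0 pbw (target 339.0 pbw)
  B2O3: 886.7·0.5664 = 502.2 pbw (target 502.2 pbw)
Glass-mass closure: net batch after ignition = 2000 pbw (targets for the oxides total 2000 pbw; the stated basis being 2000 pbw — deltas are rounding alone).
Adding the batch up: Σ batch = 2387 pbw; LOI removed, Σ of batch·LOI: 387.3 pbw; yield = glass ÷ total batch = 83.78%.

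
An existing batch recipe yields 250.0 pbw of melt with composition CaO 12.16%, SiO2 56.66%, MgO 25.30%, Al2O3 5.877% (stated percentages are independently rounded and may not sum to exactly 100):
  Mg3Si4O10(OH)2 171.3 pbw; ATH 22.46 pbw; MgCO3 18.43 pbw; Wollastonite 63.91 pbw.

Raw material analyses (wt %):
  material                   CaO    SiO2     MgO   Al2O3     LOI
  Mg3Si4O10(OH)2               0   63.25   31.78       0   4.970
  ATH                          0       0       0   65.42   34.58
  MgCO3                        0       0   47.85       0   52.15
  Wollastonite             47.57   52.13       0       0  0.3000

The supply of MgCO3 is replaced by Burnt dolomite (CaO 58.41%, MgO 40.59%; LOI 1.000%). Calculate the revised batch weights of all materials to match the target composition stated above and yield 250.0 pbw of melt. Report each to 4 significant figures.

In-progress results are shown, rounded to 4 significant digits, between the steps; every computation keeps full float precision end to end. Each reported value is rounded just once — the derived quantities (totals, the yield, the four compositions, glass mass, ignition loss) are re-derived at full precision from the weighed amounts on 250.0 pbw of glass, as quoted within the problem or the answer.
Per-oxide target masses for 250.0 pbw melt:
  CaO: 12.16% × 250.0 = 30.40 pbw
  SiO2: 56.66% × 250.0 = 141.6 pbw
  MgO: 25.30% × 250.0 = 63.25 pbw
  Al2O3: 5.877% × 250.0 = 14.69 pbw
Per-oxide balance check per the reported batch figures, on the stated basis (oxide sums agree with the targets up to rounding of the answer):
  CaO: 12.12·0.5841 + 49.03·0.4757 = 30.40 pbw (target 30.40 pbw)
  SiO2: 183.5·0.6325 + 49.03·0.5213 = 141.6 pbw (target 141.6 pbw)
  MgO: 183.5·0.3178 + 12.12·0.4059 = 63.24 pbw (target 63.25 pbw)
  Al2O3: 22.46·0.6542 = 14.69 pbw (target 14.69 pbw)
Glass mass check: the batch minus its LOI: 250.0 pbw (targets for the oxides total 250.0 pbw; the stated basis being 250.0 pbw — rounding explains the deltas).
Whole-batch sum: Σ batch = 267.1 pbw; loss to ignition Σ batch·LOI = 17.15 pbw; yield, glass over the total, = 93.58%.

Revised batch per 250.0 pbw melt:
  Mg3Si4O10(OH)2: 183.5 pbw
  ATH: 22.46 pbw
  Burnt dolomite: 12.12 pbw
  Wollastonite: 49.03 pbw
Total batch = 267.1 pbw; LOI loss = 17.15 pbw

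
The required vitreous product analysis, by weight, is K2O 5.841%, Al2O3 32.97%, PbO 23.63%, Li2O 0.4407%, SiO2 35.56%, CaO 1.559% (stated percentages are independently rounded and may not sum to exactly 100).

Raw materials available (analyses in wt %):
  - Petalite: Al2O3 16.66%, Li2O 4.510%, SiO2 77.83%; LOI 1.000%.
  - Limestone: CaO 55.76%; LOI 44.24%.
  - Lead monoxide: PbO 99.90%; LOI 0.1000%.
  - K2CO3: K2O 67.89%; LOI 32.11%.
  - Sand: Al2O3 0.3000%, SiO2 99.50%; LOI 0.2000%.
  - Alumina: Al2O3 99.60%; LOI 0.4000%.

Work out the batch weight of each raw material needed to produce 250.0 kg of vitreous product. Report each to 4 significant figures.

Batch per 250.0 kg vitreous product:
  Petalite: 24.43 kg
  Limestone: 6.990 kg
  Lead monoxide: 59.13 kg
  K2CO3: 21.51 kg
  Sand: 70.24 kg
  Alumina: 78.46 kg
Total batch = 260.8 kg; LOI loss = 10.76 kg; yield = 95.87%

Intermediates are displayed rounded to four significant digits in the printout. The whole derivation maintains exact precision in all steps — each reported result takes a single rounding; the derived quantities are re-derived using the weight values for 250.0 kg of glass in full float precision (totals, the six compositions, glass mass, LOI, yield) exactly as shown in the question or the answer.
Target masses of each oxide per 250.0 kg vitreous product:
  K2O: 5.841% × 250.0 = 14.60 kg
  Al2O3: 32.97% × 250.0 = 82.42 kg
  PbO: 23.63% × 250.0 = 59.08 kg
  Li2O: 0.4407% × 250.0 = 1.102 kg
  SiO2: 35.56% × 250.0 = 88.90 kg
  CaO: 1.559% × 250.0 = 3.898 kg
Mass-balance tally per oxide working from each reported weight, per the basis as stated (target by target, the sums agree once rounding is allowed for):
  K2O: 21.51·0.6789 = 14.60 kg (target 14.60 kg)
  Al2O3: 24.43·0.1666 + 70.24·0.003000 + 78.46·0.9960 = 82.43 kg (target 82.42 kg)
  PbO: 59.13·0.9990 = 59.07 kg (target 59.08 kg)
  Li2O: 24.43·0.04510 = 1.102 kg (target 1.102 kg)
  SiO2: 24.43·0.7783 + 70.24·0.9950 = 88.90 kg (target 88.90 kg)
  CaO: 6.990·0.5576 = 3.898 kg (target 3.898 kg)
The glass-mass cross-check: net batch after ignition = 250.0 kg (oxide target masses add up to 250.0 kg; basis as stated: 250.0 kg — a pure rounding effect).
Whole-batch sum: Σ batch = 260.8 kg; LOI removed, Σ of batch·LOI: 10.76 kg; yield = glass ÷ total batch = 95.87%.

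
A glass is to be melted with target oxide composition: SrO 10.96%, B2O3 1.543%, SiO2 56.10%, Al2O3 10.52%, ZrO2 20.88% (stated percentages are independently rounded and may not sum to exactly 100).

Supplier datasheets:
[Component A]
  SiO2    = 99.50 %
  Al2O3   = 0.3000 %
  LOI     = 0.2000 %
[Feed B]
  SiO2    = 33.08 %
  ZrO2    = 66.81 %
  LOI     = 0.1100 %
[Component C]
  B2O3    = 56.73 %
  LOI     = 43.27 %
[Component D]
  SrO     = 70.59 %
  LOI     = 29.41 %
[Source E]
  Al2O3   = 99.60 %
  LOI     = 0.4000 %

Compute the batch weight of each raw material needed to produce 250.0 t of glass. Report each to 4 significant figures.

Values along the way are shown rounded to 4 significant figures. The whole derivation keeps full precision through the solve; a single rounding finalizes every reported result. Derived quantities, including net glass mass, five oxide percentages, the yield, totals, ignition loss, are recomputed from the weighed amounts on 250.0 t of glass at full float precision, exactly as shown in the problem or answer text.
Oxide mass targets, per 250.0 t glass:
  SrO: 10.96% × 250.0 = 27.40 t
  B2O3: 1.543% × 250.0 = 3.858 t
  SiO2: 56.10% × 250.0 = 140.2 t
  Al2O3: 10.52% × 250.0 = 26.30 t
  ZrO2: 20.88% × 250.0 = 52.20 t
Oxide-by-oxide audit applying the batch weights above, versus the basis set out (each sum matches its target mass modulo rounding of the values):
  SrO: 38.82·0.7059 = 27.40 t (target 27.40 t)
  B2O3: 6.800·0.5673 = 3.858 t (target 3.858 t)
  SiO2: 115.0·0.9950 + 78.13·0.3308 = 140.3 t (target 140.2 t)
  Al2O3: 115.0·0.003000 + 26.06·0.9960 = 26.30 t (target 26.30 t)
  ZrO2: 78.13·0.6681 = 52.20 t (target 52.20 t)
Auditing the glass mass value: batch Σ − ignition loss = 250.0 t (summing oxide targets gives 250.0 t; with the basis standing at 250.0 t — deltas are rounding alone).
Whole-batch sum: Σ batch = 264.8 t; LOI removed, Σ of batch·LOI: 14.78 t; as yield: glass ÷ batch → 94.42%.

Batch per 250.0 t glass:
  Component A: 115.0 t
  Feed B: 78.13 t
  Component C: 6.800 t
  Component D: 38.82 t
  Source E: 26.06 t
Total batch = 264.8 t; LOI loss = 14.78 t; yield = 94.42%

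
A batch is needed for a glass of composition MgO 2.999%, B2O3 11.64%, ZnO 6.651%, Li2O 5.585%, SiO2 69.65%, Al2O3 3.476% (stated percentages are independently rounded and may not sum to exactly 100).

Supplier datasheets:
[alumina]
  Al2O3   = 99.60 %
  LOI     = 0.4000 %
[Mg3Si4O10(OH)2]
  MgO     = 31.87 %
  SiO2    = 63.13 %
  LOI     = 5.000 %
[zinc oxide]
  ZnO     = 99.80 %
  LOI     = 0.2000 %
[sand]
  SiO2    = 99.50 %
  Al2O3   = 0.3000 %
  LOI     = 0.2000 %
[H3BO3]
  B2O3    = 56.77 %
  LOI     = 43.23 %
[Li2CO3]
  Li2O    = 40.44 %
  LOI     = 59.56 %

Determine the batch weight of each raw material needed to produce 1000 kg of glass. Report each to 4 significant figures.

Batch per 1000 kg glass:
  alumina: 32.97 kg
  Mg3Si4O10(OH)2: 94.10 kg
  zinc oxide: 66.64 kg
  sand: 640.3 kg
  H3BO3: 205.0 kg
  Li2CO3: 138.1 kg
Total batch = 1177 kg; LOI loss = 177.1 kg; yield = 84.95%

All internal work keeps full float precision at every stage. Intermediates are displayed with 4-significant-figure rounding as written — a single rounding completes each reported result — all derived quantities are re-derived at full float precision (yield, totals, glass mass, LOI, six oxide percentages) using the weight values on 1000 kg of glass exactly as printed in either problem or answer.
Target masses of each oxide per 1000 kg glass:
  MgO: 2.999% × 1000 = 29.99 kg
  B2O3: 11.64% × 1000 = 116.4 kg
  ZnO: 6.651% × 1000 = 66.51 kg
  Li2O: 5.585% × 1000 = 55.85 kg
  SiO2: 69.65% × 1000 = 696.5 kg
  Al2O3: 3.476% × 1000 = 34.76 kg
Sums-versus-targets review with the batch weights as given, versus the basis set out (sums match the target masses exact up to rounding of places):
  MgO: 94.10·0.3187 = 29.99 kg (target 29.99 kg)
  B2O3: 205.0·0.5677 = 116.4 kg (target 116.4 kg)
  ZnO: 66.64·0.9980 = 66.51 kg (target 66.51 kg)
  Li2O: 138.1·0.4044 = 55.85 kg (target 55.85 kg)
  SiO2: 94.10·0.6313 + 640.3·0.9950 = 696.5 kg (target 696.5 kg)
  Al2O3: 32.97·0.9960 + 640.3·0.003000 = 34.76 kg (target 34.76 kg)
Consistency of the glass mass: Σ batch − LOI loss = 1000 kg (oxide target masses add up to 1000 kg; the stated basis being 1000 kg — a pure rounding effect).
Batch total: Σ batch = 1177 kg; the LOI term Σ batch·LOI equals 177.1 kg; yield, glass over the total, = 84.95%.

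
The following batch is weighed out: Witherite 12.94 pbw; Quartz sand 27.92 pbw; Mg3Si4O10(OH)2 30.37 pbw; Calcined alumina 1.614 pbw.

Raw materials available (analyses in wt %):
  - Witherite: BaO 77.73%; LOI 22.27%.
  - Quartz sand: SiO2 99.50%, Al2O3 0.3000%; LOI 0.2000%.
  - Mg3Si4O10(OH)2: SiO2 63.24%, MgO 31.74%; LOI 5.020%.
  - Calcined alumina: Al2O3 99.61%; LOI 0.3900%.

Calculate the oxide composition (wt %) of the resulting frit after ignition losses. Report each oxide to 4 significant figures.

Working values are shown (rounded to four significant figures) as written — all arithmetic carries full precision at all times — a single rounding yields each reported figure. The derived quantities (ignition loss, the four compositions, the yield, glass mass, the totals) are rebuilt in full float precision using the weight values on 68.38 pbw of glass, as quoted within either problem or answer.
Oxide masses out of the charge:
  SiO2: 27.92·0.9950 + 30.37·0.6324 = 46.99 pbw
  Al2O3: 27.92·0.003000 + 1.614·0.9961 = 1.691 pbw
  BaO: 12.94·0.7773 = 10.06 pbw
  MgO: 30.37·0.3174 = 9.639 pbw
LOI: 12.94·0.2227 + 27.92·0.002000 + 30.37·0.05020 + 1.614·0.003900 = 4.468 pbw
Resulting glass, batch − LOI: 72.84 − 4.468 = 68.38 pbw (equal to the oxide-mass sum)
each wt % is 100 × oxide ÷ glass

Glass mass = 68.38 pbw (batch 72.84 − LOI 4.468).
Composition: SiO2 68.72%, Al2O3 2.474%, BaO 14.71%, MgO 14.10%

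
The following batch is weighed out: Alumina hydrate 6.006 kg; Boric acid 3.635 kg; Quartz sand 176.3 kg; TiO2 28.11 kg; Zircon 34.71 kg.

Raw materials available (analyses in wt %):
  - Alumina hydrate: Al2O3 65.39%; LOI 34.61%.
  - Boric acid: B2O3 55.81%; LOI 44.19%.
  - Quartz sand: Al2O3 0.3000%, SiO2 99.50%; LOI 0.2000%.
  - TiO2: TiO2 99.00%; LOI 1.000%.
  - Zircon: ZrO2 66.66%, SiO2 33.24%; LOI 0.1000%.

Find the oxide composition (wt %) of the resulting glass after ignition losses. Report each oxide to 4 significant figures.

Rounding to 4 significant figures governs each in-between result as displayed. Each numeric step carries full float precision in every operation — exactly one rounding lands on each reported number — the derived quantities, including the yield, glass mass, LOI, the five compositions, totals, are computed from the batch weights for 244.4 kg of glass at full float precision, as quoted within the problem or the answer.
Mass of each oxide from the mix:
  Al2O3: 6.006·0.6539 + 176.3·0.003000 = 4.456 kg
  ZrO2: 34.71·0.6666 = 23.14 kg
  TiO2: 28.11·0.9900 = 27.83 kg
  SiO2: 176.3·0.9950 + 34.71·0.3324 = 187.0 kg
  B2O3: 3.635·0.5581 = 2.029 kg
LOI: 6.006·0.3461 + 3.635·0.4419 + 176.3·0.002000 + 28.11·0.01000 + 34.71·0.001000 = 4.353 kg
Net of LOI, the glass mass = 248.8 − 4.353 = 244.4 kg (= Σ oxide masses)
wt %: oxide over glass, times 100

Glass mass = 244.4 kg (batch 248.8 − LOI 4.353).
Composition: Al2O3 1.823%, ZrO2 9.467%, TiO2 11.39%, SiO2 76.49%, B2O3 0.8300%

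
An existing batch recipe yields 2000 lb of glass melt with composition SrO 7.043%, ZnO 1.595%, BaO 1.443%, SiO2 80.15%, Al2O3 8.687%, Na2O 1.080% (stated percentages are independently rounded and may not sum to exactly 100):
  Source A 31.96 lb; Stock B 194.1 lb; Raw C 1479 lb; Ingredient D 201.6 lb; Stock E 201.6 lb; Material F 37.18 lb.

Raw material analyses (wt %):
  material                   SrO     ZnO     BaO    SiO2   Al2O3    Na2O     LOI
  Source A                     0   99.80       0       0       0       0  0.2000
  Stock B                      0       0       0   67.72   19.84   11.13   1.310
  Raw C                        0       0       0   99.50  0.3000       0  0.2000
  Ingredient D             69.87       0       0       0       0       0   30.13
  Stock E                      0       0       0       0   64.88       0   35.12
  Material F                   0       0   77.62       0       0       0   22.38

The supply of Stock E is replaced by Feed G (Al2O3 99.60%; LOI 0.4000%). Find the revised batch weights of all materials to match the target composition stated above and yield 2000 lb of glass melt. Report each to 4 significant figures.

Working values are displayed rounded to 4 significant figures; all internal work holds full float precision end to end; each reported figure is rounded once only; the derived quantities (the six compositions, net glass mass, totals, ignition loss, yield) are re-derived starting from the weights on 2000 lb of glass at full precision as set out in either problem or answer.
The oxide mass targets at 2000 lb glass melt:
  SrO: 7.043% × 2000 = 140.9 lb
  ZnO: 1.595% × 2000 = 31.90 lb
  BaO: 1.443% × 2000 = 28.86 lb
  SiO2: 80.15% × 2000 = 1603 lb
  Al2O3: 8.687% × 2000 = 173.7 lb
  Na2O: 1.080% × 2000 = 21.60 lb
Mass-balance tally per oxide per the reported batch figures, for the quoted basis mass (each sum matches its target mass given rounding of the digits):
  SrO: 201.6·0.6987 = 140.9 lb (target 140.9 lb)
  ZnO: 31.96·0.9980 = 31.90 lb (target 31.90 lb)
  BaO: 37.18·0.7762 = 28.86 lb (target 28.86 lb)
  SiO2: 194.1·0.6772 + 1479·0.9950 = 1603 lb (target 1603 lb)
  Al2O3: 194.1·0.1984 + 1479·0.003000 + 131.3·0.9960 = 173.7 lb (target 173.7 lb)
  Na2O: 194.1·0.1113 = 21.60 lb (target 21.60 lb)
The glass-mass cross-check: Σ batch − LOI loss = 2000 lb (the Σ of target masses is 2000 lb; basis as stated: 2000 lb — a pure rounding effect).
Batch total: Σ batch = 2075 lb; Σ batch·LOI gives LOI loss = 75.15 lb; yield: glass divided by total = 96.38%.

Revised batch per 2000 lb glass melt:
  Source A: 31.96 lb
  Stock B: 194.1 lb
  Raw C: 1479 lb
  Ingredient D: 201.6 lb
  Feed G: 131.3 lb
  Material F: 37.18 lb
Total batch = 2075 lb; LOI loss = 75.15 lb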